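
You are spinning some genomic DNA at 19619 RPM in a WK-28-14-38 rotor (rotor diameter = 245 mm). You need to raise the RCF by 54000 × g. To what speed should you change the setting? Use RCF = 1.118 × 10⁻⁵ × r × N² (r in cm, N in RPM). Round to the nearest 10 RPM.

27910 RPM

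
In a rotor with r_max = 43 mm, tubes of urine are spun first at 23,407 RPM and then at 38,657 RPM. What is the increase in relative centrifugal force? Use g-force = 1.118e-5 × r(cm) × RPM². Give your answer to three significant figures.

45500 × g

r = 43 mm = 4.3 cm
RCF₁ = 1.118 × 10⁻⁵ × 4.3 × (23407)² = 1.118 × 10⁻⁵ × 4.3 × 547,887,649 ≈ 26,339.2 × g
RCF₂ = 1.118 × 10⁻⁵ × 4.3 × (38657)² = 1.118 × 10⁻⁵ × 4.3 × 1,494,363,649 ≈ 71,840 × g
Increase = 71,840 − 26,339.2 = 45,500.8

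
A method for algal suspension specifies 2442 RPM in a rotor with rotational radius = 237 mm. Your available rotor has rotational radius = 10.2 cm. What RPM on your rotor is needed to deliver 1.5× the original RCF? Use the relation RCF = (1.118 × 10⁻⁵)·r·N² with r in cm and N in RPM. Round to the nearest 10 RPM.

≈ 4560 RPM

Original rotor: r = 237 mm = 23.7 cm
RCF = 1.118 × 10⁻⁵ × r × N²
RCF_original = 1.118 × 10⁻⁵ × 23.7 × (2442)² = 1.118 × 10⁻⁵ × 23.7 × 5,963,364 ≈ 1,580.1 × g
Target RCF = 1.5 × 1,580.1 ≈ 2,370.1 × g
2,370.1 = 1.118 × 10⁻⁵ × 10.2 × N²
N² = 2,370.1 / (11.4036 × 10⁻⁵) = 20,783,788
N ≈ √20,783,788 ≈ 4,558.9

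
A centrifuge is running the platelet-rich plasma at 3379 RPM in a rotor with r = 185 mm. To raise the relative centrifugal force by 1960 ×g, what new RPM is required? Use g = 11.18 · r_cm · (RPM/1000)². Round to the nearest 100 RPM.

≈ 4600 RPM

r = 185 mm = 18.5 cm
Current RCF = 11.18 × 18.5 × (3.379)² = 11.18 × 18.5 × 11.417641 ≈ 2,361.5 × g
Target RCF = 2,361.5 + 1,960 = 4,321.5 × g
(N/1000)² = 4,321.5 / 206.83 = 20.89397
N = 1000 × √20.89397 ≈ 4,571.0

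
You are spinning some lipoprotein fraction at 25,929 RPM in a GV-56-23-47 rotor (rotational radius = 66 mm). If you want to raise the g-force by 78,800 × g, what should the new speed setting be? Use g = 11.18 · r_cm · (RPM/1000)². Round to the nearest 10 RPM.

r = 66 mm = 6.6 cm
Current RCF = 11.18 × 6.6 × (25.929)² = 11.18 × 6.6 × 672.313041 ≈ 49,608.6 × g
Target RCF = 49,608.6 + 78,800 = 128,408.6 × g
(N/1000)² = 128,408.6 / 73.788 = 1740.237
N = 1000 × √1740.237 ≈ 41,716.1

41720 RPM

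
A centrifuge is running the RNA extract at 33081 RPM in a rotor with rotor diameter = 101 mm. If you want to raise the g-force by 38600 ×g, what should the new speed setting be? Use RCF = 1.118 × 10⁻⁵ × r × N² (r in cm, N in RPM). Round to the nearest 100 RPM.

≈ 42200 RPM

r = 101 mm / 2 = 50.5 mm = 5.05 cm
Current RCF = 1.118 × 10⁻⁵ × 5.05 × (33081)² = 1.118 × 10⁻⁵ × 5.05 × 1,094,352,561 ≈ 61,786.1 × g
Target RCF = 61,786.1 + 38,600 = 100,386.1 × g
N² = 100,386.1 / (5.6459 × 10⁻⁵) = 1,778,035,389
N ≈ √1,778,035,389 ≈ 42,166.8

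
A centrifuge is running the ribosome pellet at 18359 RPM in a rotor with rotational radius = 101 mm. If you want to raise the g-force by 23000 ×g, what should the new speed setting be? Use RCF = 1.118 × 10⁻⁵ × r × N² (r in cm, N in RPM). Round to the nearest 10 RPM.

r = 101 mm = 10.1 cm
Current RCF = 1.118 × 10⁻⁵ × 10.1 × (18359)² = 1.118 × 10⁻⁵ × 10.1 × 337,052,881 ≈ 38,059.3 × g
Target RCF = 38,059.3 + 23,000 = 61,059.3 × g
N² = 61,059.3 / (11.2918 × 10⁻⁵) = 540,740,183
N ≈ √540,740,183 ≈ 23,253.8

23250 RPM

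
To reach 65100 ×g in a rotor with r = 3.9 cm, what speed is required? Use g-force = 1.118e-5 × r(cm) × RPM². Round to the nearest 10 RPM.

38640 RPM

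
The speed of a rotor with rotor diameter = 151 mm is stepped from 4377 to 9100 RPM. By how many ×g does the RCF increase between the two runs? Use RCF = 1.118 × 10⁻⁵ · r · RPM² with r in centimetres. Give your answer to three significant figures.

5370 ×g

r = 151 mm / 2 = 75.5 mm = 7.55 cm
RCF₁ = 1.118 × 10⁻⁵ × 7.55 × (4377)² = 1.118 × 10⁻⁵ × 7.55 × 19,158,129 ≈ 1,617.1 × g
RCF₂ = 1.118 × 10⁻⁵ × 7.55 × (9100)² = 1.118 × 10⁻⁵ × 7.55 × 82,810,000 ≈ 6,989.9 × g
Increase = 6,989.9 − 1,617.1 = 5,372.8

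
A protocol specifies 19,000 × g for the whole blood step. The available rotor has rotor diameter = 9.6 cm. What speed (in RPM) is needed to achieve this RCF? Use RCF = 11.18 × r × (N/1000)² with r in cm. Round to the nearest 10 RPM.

r = 9.6 / 2 = 4.8 cm
19,000 = 11.18 × 4.8 × (N/1000)²
(N/1000)² = 19,000 / 53.664 = 354.0549
N = 1000 × √354.0549 ≈ 18,816.3

N ≈ 18820 RPM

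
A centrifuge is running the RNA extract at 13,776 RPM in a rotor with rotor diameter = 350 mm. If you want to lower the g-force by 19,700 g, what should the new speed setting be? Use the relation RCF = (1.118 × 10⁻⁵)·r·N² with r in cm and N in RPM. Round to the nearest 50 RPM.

9450 RPM

r = 350 mm / 2 = 175 mm = 17.5 cm
Current RCF = 1.118 × 10⁻⁵ × 17.5 × (13776)² = 1.118 × 10⁻⁵ × 17.5 × 189,778,176 ≈ 37,130.1 × g
Target RCF = 37,130.1 − 19,700 = 17,430.1 × g
N² = 17,430.1 / (19.565 × 10⁻⁵) = 89,088,168
N ≈ √89,088,168 ≈ 9,438.7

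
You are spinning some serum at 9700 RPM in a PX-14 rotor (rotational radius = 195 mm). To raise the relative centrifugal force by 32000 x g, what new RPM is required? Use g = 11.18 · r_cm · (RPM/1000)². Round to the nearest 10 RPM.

N₂ ≈ 15520 RPM

r = 195 mm = 19.5 cm
Current RCF = 11.18 × 19.5 × (9.7)² = 11.18 × 19.5 × 94.09 ≈ 20,512.6 × g
Target RCF = 20,512.6 + 32,000 = 52,512.6 × g
(N/1000)² = 52,512.6 / 218.01 = 240.8724
N = 1000 × √240.8724 ≈ 15,520.1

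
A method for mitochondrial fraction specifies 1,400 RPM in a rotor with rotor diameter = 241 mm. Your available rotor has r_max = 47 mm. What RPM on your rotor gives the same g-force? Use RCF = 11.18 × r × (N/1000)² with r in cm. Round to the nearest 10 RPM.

Original rotor: r = 241 mm / 2 = 120.5 mm = 12.05 cm
RCF_original = 11.18 × 12.05 × (1.4)² = 11.18 × 12.05 × 1.96 ≈ 264 × g
Your rotor: r = 47 mm = 4.7 cm
264 = 11.18 × 4.7 × (N/1000)²
(N/1000)² = 264 / 52.546 = 5.024169
N = 1000 × √5.024169 ≈ 2,241.5

2240 RPM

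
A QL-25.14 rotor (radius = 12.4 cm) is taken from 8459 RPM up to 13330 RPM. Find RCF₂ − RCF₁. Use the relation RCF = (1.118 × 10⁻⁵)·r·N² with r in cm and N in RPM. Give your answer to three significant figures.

RCF₁ = 1.118 × 10⁻⁵ × 12.4 × (8459)² = 1.118 × 10⁻⁵ × 12.4 × 71,554,681 ≈ 9,919.8 × g
RCF₂ = 1.118 × 10⁻⁵ × 12.4 × (13330)² = 1.118 × 10⁻⁵ × 12.4 × 177,688,900 ≈ 24,633.4 × g
Increase = 24,633.4 − 9,919.8 = 14,713.6

≈ 14700 x g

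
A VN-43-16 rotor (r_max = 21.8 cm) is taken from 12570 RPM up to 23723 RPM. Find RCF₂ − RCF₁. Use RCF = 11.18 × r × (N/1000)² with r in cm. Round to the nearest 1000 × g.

≈ 99000 x g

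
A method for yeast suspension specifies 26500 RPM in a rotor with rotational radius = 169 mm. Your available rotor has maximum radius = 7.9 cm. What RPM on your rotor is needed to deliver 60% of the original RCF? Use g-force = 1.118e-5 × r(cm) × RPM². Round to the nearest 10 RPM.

≈ 30020 RPM

Original rotor: r = 169 mm = 16.9 cm
RCF = 1.118 × 10⁻⁵ × r × N²
RCF_original = 1.118 × 10⁻⁵ × 16.9 × (26500)² = 1.118 × 10⁻⁵ × 16.9 × 702,250,000 ≈ 132,684.5 × g
Target RCF = 0.6 × 132,684.5 ≈ 79,610.7 × g
79,610.7 = 1.118 × 10⁻⁵ × 7.9 × N²
N² = 79,610.7 / (8.8322 × 10⁻⁵) = 901,368,855
N ≈ √901,368,855 ≈ 30,022.8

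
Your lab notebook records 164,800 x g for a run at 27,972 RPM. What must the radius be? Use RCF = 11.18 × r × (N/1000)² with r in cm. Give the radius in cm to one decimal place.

164800 = 11.18 × r × (27.972)²
r = 164800 / (11.18 × 782.432784) = 164800 / 8747.599 ≈ 18.839 cm

≈ 18.8 cm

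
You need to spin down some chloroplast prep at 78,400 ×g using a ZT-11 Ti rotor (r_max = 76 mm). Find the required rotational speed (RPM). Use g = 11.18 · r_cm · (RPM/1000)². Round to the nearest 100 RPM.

≈ 30400 RPM

r = 76 mm = 7.6 cm
78,400 = 11.18 × 7.6 × (N/1000)²
(N/1000)² = 78,400 / 84.968 = 922.7003
N = 1000 × √922.7003 ≈ 30,376.0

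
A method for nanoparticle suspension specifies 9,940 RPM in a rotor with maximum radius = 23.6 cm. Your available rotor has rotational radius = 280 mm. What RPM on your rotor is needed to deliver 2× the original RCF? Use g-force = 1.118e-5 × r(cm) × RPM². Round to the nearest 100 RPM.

≈ 12900 RPM

RCF = 1.118 × 10⁻⁵ × r × N²
RCF_original = 1.118 × 10⁻⁵ × 23.6 × (9940)² = 1.118 × 10⁻⁵ × 23.6 × 98,803,600 ≈ 26,069.1 × g
Target RCF = 2 × 26,069.1 ≈ 52,138.2 × g
Your rotor: r = 280 mm = 28.0 cm
52,138.2 = 1.118 × 10⁻⁵ × 28 × N²
N² = 52,138.2 / (31.304 × 10⁻⁵) = 166,554,434
N ≈ √166,554,434 ≈ 12,905.6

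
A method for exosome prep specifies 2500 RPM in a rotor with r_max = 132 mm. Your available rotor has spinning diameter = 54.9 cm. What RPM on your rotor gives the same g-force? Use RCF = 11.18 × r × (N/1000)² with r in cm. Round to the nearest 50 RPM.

Original rotor: r = 132 mm = 13.2 cm
RCF_original = 11.18 × 13.2 × (2.5)² = 11.18 × 13.2 × 6.25 ≈ 922.3 × g
Your rotor: r = 54.9 / 2 = 27.45 cm
922.3 = 11.18 × 27.45 × (N/1000)²
(N/1000)² = 922.3 / 306.891 = 3.005302
N = 1000 × √3.005302 ≈ 1,733.6

≈ 1750 RPM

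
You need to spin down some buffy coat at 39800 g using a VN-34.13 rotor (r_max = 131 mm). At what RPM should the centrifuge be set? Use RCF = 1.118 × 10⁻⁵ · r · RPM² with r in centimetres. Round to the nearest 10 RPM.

16480 RPM

r = 131 mm = 13.1 cm
RCF = 1.118 × 10⁻⁵ × r × N²
39,800 = 1.118 × 10⁻⁵ × 13.1 × N²
N² = 39,800 / (14.6458 × 10⁻⁵) = 271,750,263
N ≈ √271,750,263 ≈ 16,484.8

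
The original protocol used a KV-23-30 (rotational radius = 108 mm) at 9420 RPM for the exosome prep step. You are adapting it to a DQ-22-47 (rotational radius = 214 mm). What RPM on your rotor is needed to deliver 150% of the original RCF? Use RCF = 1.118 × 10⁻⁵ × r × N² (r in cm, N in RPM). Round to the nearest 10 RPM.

Original rotor: r = 108 mm = 10.8 cm
RCF = 1.118 × 10⁻⁵ × r × N²
RCF_original = 1.118 × 10⁻⁵ × 10.8 × (9420)² = 1.118 × 10⁻⁵ × 10.8 × 88,736,400 ≈ 10,714.4 × g
Target RCF = 1.5 × 10,714.4 ≈ 16,071.6 × g
Your rotor: r = 214 mm = 21.4 cm
16,071.6 = 1.118 × 10⁻⁵ × 21.4 × N²
N² = 16,071.6 / (23.9252 × 10⁻⁵) = 67,174,360
N ≈ √67,174,360 ≈ 8,196.0

8200 RPM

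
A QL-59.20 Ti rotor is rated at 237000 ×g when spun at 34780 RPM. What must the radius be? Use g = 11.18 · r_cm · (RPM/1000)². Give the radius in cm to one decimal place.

RCF = 11.18 × r × (N/1000)²
237000 = 11.18 × r × (34.78)²
r = 237000 / (11.18 × 1209.6484) = 237000 / 13523.87 ≈ 17.525 cm

r ≈ 17.5 cm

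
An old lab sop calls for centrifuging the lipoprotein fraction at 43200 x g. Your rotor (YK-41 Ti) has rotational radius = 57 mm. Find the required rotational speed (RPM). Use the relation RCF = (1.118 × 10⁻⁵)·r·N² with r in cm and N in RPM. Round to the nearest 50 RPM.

r = 57 mm = 5.7 cm
43,200 = 1.118 × 10⁻⁵ × 5.7 × N²
N² = 43,200 / (6.3726 × 10⁻⁵) = 677,902,269
N ≈ √677,902,269 ≈ 26,036.6

26050 RPM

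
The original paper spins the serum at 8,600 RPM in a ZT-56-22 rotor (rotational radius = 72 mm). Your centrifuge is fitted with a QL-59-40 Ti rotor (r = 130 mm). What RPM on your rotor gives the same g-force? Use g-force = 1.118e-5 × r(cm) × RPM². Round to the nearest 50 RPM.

6400 RPM

Original rotor: r = 72 mm = 7.2 cm
RCF = 1.118 × 10⁻⁵ × r × N²
RCF_original = 1.118 × 10⁻⁵ × 7.2 × (8600)² = 1.118 × 10⁻⁵ × 7.2 × 73,960,000 ≈ 5,953.5 × g
Your rotor: r = 130 mm = 13.0 cm
5,953.5 = 1.118 × 10⁻⁵ × 13 × N²
N² = 5,953.5 / (14.534 × 10⁻⁵) = 40,962,571
N ≈ √40,962,571 ≈ 6,400.2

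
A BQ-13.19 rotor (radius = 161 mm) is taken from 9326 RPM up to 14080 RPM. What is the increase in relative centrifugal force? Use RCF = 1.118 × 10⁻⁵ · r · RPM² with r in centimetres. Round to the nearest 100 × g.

≈ 20000 x g

r = 161 mm = 16.1 cm
RCF₁ = 1.118 × 10⁻⁵ × 16.1 × (9326)² = 1.118 × 10⁻⁵ × 16.1 × 86,974,276 ≈ 15,655.2 × g
RCF₂ = 1.118 × 10⁻⁵ × 16.1 × (14080)² = 1.118 × 10⁻⁵ × 16.1 × 198,246,400 ≈ 35,684 × g
Increase = 35,684 − 15,655.2 = 20,028.8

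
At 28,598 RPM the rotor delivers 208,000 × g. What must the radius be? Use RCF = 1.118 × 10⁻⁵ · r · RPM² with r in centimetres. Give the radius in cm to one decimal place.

22.7 cm

RCF = 1.118 × 10⁻⁵ × r × N²
208000 = 1.118 × 10⁻⁵ × r × (28598)²
r = 208000 / (1.118 × 10⁻⁵ × 817,845,604) = 208000 / 9143.514 ≈ 22.748 cm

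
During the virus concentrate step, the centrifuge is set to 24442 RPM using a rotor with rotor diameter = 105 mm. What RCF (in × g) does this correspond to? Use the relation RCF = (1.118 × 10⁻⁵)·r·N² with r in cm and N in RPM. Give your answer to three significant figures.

RCF ≈ 35100 × g

r = 105 mm / 2 = 52.5 mm = 5.25 cm
RCF = 1.118 × 10⁻⁵ × 5.25 × (24442)² = 1.118 × 10⁻⁵ × 5.25 × 597,411,364 ≈ 35,065.1 × g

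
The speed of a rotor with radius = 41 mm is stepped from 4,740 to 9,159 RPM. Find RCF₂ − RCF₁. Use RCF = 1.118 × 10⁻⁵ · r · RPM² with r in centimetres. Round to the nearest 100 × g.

r = 41 mm = 4.1 cm
RCF₁ = 1.118 × 10⁻⁵ × 4.1 × (4740)² = 1.118 × 10⁻⁵ × 4.1 × 22,467,600 ≈ 1,029.9 × g
RCF₂ = 1.118 × 10⁻⁵ × 4.1 × (9159)² = 1.118 × 10⁻⁵ × 4.1 × 83,887,281 ≈ 3,845.2 × g
Increase = 3,845.2 − 1,029.9 = 2,815.3

2800 × g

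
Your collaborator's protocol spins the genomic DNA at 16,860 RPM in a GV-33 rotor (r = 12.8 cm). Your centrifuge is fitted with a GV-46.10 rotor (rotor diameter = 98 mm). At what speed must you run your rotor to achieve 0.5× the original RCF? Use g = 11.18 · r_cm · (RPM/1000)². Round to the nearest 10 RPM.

RCF = 11.18 × r × (N/1000)²
RCF_original = 11.18 × 12.8 × (16.86)² = 11.18 × 12.8 × 284.2596 ≈ 40,678.7 × g
Target RCF = 0.5 × 40,678.7 ≈ 20,339.3 × g
Your rotor: r = 98 mm / 2 = 49 mm = 4.9 cm
20,339.3 = 11.18 × 4.9 × (N/1000)²
(N/1000)² = 20,339.3 / 54.782 = 371.2771
N = 1000 × √371.2771 ≈ 19,268.6

≈ 19270 RPM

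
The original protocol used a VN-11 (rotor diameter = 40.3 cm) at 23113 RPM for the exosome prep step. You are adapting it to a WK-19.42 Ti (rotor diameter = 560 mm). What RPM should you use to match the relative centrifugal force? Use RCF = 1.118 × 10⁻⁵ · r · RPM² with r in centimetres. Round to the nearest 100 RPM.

19600 RPM

Original rotor: r = 40.3 / 2 = 20.15 cm
RCF = 1.118 × 10⁻⁵ × r × N²
RCF_original = 1.118 × 10⁻⁵ × 20.15 × (23113)² = 1.118 × 10⁻⁵ × 20.15 × 534,210,769 ≈ 120,345.4 × g
Your rotor: r = 560 mm / 2 = 280 mm = 28 cm
120,345.4 = 1.118 × 10⁻⁵ × 28 × N²
N² = 120,345.4 / (31.304 × 10⁻⁵) = 384,440,966
N ≈ √384,440,966 ≈ 19,607.2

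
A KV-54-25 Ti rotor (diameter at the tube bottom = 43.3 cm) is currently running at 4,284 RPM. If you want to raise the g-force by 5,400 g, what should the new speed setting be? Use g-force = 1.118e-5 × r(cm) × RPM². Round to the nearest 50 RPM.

r = 43.3 / 2 = 21.65 cm
Current RCF = 1.118 × 10⁻⁵ × 21.65 × (4284)² = 1.118 × 10⁻⁵ × 21.65 × 18,352,656 ≈ 4,442.2 × g
Target RCF = 4,442.2 + 5,400 = 9,842.2 × g
N² = 9,842.2 / (24.2047 × 10⁻⁵) = 40,662,351
N ≈ √40,662,351 ≈ 6,376.7

≈ 6400 RPM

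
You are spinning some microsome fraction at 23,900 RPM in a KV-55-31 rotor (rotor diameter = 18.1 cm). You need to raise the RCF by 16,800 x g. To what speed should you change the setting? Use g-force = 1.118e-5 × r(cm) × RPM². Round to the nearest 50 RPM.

r = 18.1 / 2 = 9.05 cm
Current RCF = 1.118 × 10⁻⁵ × 9.05 × (23900)² = 1.118 × 10⁻⁵ × 9.05 × 571,210,000 ≈ 57,794.5 × g
Target RCF = 57,794.5 + 16,800 = 74,594.5 × g
N² = 74,594.5 / (10.1179 × 10⁻⁵) = 737,252,790
N ≈ √737,252,790 ≈ 27,152.4

≈ 27150 RPM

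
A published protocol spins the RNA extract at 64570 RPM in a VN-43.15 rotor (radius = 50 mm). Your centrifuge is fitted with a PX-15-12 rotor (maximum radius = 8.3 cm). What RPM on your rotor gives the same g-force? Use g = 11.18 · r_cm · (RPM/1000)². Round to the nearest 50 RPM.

Original rotor: r = 50 mm = 5.0 cm
RCF_original = 11.18 × 5 × (64.57)² = 11.18 × 5 × 4,169.2849 ≈ 233,063 × g
233,063 = 11.18 × 8.3 × (N/1000)²
(N/1000)² = 233,063 / 92.794 = 2511.617
N = 1000 × √2511.617 ≈ 50,116.0

≈ 50100 RPM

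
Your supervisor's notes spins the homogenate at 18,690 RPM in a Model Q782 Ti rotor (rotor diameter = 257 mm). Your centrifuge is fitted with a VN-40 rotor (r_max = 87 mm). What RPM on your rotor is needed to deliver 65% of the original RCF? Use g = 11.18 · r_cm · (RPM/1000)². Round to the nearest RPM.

≈ 18313 RPM

Original rotor: r = 257 mm / 2 = 128.5 mm = 12.85 cm
RCF = 11.18 × r × (N/1000)²
RCF_original = 11.18 × 12.85 × (18.69)² = 11.18 × 12.85 × 349.3161 ≈ 50,183.8 × g
Target RCF = 0.65 × 50,183.8 ≈ 32,619.5 × g
Your rotor: r = 87 mm = 8.7 cm
32,619.5 = 11.18 × 8.7 × (N/1000)²
(N/1000)² = 32,619.5 / 97.266 = 335.3638
N = 1000 × √335.3638 ≈ 18,312.9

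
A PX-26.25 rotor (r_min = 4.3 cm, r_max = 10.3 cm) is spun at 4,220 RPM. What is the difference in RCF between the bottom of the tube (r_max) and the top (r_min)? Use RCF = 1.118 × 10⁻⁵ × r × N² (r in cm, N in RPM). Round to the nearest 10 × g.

1190 x g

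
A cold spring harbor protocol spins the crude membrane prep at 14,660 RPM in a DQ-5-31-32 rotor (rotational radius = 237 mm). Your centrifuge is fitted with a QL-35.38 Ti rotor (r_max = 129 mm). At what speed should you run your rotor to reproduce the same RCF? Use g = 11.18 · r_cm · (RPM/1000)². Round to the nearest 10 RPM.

19870 RPM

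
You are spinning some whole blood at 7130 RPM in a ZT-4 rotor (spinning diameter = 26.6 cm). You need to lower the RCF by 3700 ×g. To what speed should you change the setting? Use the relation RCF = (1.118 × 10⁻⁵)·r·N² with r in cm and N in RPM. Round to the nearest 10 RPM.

≈ 5090 RPM

r = 26.6 / 2 = 13.3 cm
Current RCF = 1.118 × 10⁻⁵ × 13.3 × (7130)² = 1.118 × 10⁻⁵ × 13.3 × 50,836,900 ≈ 7,559.1 × g
Target RCF = 7,559.1 − 3,700 = 3,859.1 × g
N² = 3,859.1 / (14.8694 × 10⁻⁵) = 25,953,300
N ≈ √25,953,300 ≈ 5,094.4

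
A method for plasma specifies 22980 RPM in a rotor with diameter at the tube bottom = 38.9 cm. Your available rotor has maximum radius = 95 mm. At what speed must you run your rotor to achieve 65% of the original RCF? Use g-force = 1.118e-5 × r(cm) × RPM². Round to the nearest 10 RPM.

Original rotor: r = 38.9 / 2 = 19.45 cm
RCF = 1.118 × 10⁻⁵ × r × N²
RCF_original = 1.118 × 10⁻⁵ × 19.45 × (22980)² = 1.118 × 10⁻⁵ × 19.45 × 528,080,400 ≈ 114,831.6 × g
Target RCF = 0.65 × 114,831.6 ≈ 74,640.5 × g
Your rotor: r = 95 mm = 9.5 cm
74,640.5 = 1.118 × 10⁻⁵ × 9.5 × N²
N² = 74,640.5 / (10.621 × 10⁻⁵) = 702,763,393
N ≈ √702,763,393 ≈ 26,509.7

≈ 26510 RPM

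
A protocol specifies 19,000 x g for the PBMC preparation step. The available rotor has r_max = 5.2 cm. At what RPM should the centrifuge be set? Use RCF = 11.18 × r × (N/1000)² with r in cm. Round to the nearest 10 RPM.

18080 RPM

RCF = 11.18 × r × (N/1000)²
19,000 = 11.18 × 5.2 × (N/1000)²
(N/1000)² = 19,000 / 58.136 = 326.8199
N = 1000 × √326.8199 ≈ 18,078.2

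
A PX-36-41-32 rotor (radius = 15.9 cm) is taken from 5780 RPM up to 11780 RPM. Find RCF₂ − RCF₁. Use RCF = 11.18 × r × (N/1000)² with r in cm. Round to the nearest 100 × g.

RCF₁ = 11.18 × 15.9 × (5.78)² = 11.18 × 15.9 × 33.4084 ≈ 5,938.7 × g
RCF₂ = 11.18 × 15.9 × (11.78)² = 11.18 × 15.9 × 138.7684 ≈ 24,667.7 × g
Increase = 24,667.7 − 5,938.7 = 18,729

≈ 18700 g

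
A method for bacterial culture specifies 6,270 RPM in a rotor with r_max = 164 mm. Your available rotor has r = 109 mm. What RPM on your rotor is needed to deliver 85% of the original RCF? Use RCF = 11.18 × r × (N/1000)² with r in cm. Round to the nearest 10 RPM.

Original rotor: r = 164 mm = 16.4 cm
RCF = 11.18 × r × (N/1000)²
RCF_original = 11.18 × 16.4 × (6.27)² = 11.18 × 16.4 × 39.3129 ≈ 7,208.1 × g
Target RCF = 0.85 × 7,208.1 ≈ 6,126.9 × g
Your rotor: r = 109 mm = 10.9 cm
6,126.9 = 11.18 × 10.9 × (N/1000)²
(N/1000)² = 6,126.9 / 121.862 = 50.27736
N = 1000 × √50.27736 ≈ 7,090.7

7090 RPM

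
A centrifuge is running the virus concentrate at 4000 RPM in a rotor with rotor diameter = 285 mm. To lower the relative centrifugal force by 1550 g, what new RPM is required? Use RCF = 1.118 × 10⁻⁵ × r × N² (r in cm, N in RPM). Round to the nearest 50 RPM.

2500 RPM

r = 285 mm / 2 = 142.5 mm = 14.25 cm
Current RCF = 1.118 × 10⁻⁵ × 14.25 × (4000)² = 1.118 × 10⁻⁵ × 14.25 × 16,000,000 ≈ 2,549 × g
Target RCF = 2,549 − 1,550 = 999 × g
N² = 999 / (15.9315 × 10⁻⁵) = 6,270,596
N ≈ √6,270,596 ≈ 2,504.1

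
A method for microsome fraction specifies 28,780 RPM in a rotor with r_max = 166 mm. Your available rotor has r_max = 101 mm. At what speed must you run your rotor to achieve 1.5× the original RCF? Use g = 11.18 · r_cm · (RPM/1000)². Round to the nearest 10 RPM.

45190 RPM

Original rotor: r = 166 mm = 16.6 cm
RCF_original = 11.18 × 16.6 × (28.78)² = 11.18 × 16.6 × 828.2884 ≈ 153,720.4 × g
Target RCF = 1.5 × 153,720.4 ≈ 230,580.6 × g
Your rotor: r = 101 mm = 10.1 cm
230,580.6 = 11.18 × 10.1 × (N/1000)²
(N/1000)² = 230,580.6 / 112.918 = 2042.018
N = 1000 × √2042.018 ≈ 45,188.7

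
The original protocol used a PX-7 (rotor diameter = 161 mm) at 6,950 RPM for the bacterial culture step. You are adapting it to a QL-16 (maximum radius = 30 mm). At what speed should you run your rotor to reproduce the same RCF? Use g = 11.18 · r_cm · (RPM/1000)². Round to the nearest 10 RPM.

11380 RPM

Original rotor: r = 161 mm / 2 = 80.5 mm = 8.05 cm
RCF_original = 11.18 × 8.05 × (6.95)² = 11.18 × 8.05 × 48.3025 ≈ 4,347.2 × g
Your rotor: r = 30 mm = 3.0 cm
4,347.2 = 11.18 × 3 × (N/1000)²
(N/1000)² = 4,347.2 / 33.54 = 129.6124
N = 1000 × √129.6124 ≈ 11,384.7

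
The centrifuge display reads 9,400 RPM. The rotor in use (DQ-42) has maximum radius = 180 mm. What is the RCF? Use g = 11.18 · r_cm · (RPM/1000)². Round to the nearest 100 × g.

RCF ≈ 17800 ×g

r = 180 mm = 18.0 cm
RCF = 11.18 × 18 × (9.4)² = 11.18 × 18 × 88.36 ≈ 17,781.6 × g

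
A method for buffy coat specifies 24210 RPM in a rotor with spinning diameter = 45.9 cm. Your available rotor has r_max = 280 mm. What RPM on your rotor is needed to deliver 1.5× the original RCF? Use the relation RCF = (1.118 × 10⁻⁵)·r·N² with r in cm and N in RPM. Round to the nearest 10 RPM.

Original rotor: r = 45.9 / 2 = 22.95 cm
RCF_original = 1.118 × 10⁻⁵ × 22.95 × (24210)² = 1.118 × 10⁻⁵ × 22.95 × 586,124,100 ≈ 150,388.3 × g
Target RCF = 1.5 × 150,388.3 ≈ 225,582.4 × g
Your rotor: r = 280 mm = 28.0 cm
225,582.4 = 1.118 × 10⁻⁵ × 28 × N²
N² = 225,582.4 / (31.304 × 10⁻⁵) = 720,618,451
N ≈ √720,618,451 ≈ 26,844.3

26840 RPM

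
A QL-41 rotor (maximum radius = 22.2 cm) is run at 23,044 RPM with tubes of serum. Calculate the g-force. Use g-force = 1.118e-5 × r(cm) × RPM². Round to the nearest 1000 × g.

132000 × g

RCF = 1.118 × 10⁻⁵ × 22.2 × (23044)² = 1.118 × 10⁻⁵ × 22.2 × 531,025,936 ≈ 131,798.5 × g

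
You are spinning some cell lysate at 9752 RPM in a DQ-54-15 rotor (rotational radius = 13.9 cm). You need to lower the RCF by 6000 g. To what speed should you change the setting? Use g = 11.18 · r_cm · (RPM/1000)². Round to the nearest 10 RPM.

Current RCF = 11.18 × 13.9 × (9.752)² = 11.18 × 13.9 × 95.101504 ≈ 14,779 × g
Target RCF = 14,779 − 6,000 = 8,779 × g
(N/1000)² = 8,779 / 155.402 = 56.49219
N = 1000 × √56.49219 ≈ 7,516.1

≈ 7520 RPM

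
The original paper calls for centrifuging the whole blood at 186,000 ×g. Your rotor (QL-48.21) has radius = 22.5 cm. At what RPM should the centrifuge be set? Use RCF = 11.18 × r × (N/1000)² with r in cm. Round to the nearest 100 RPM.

27200 RPM

RCF = 11.18 × r × (N/1000)²
186,000 = 11.18 × 22.5 × (N/1000)²
(N/1000)² = 186,000 / 251.55 = 739.4156
N = 1000 × √739.4156 ≈ 27,192.2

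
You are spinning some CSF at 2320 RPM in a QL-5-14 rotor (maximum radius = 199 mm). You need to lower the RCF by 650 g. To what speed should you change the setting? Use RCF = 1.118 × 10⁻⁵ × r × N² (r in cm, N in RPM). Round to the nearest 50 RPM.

r = 199 mm = 19.9 cm
Current RCF = 1.118 × 10⁻⁵ × 19.9 × (2320)² = 1.118 × 10⁻⁵ × 19.9 × 5,382,400 ≈ 1,197.5 × g
Target RCF = 1,197.5 − 650 = 547.5 × g
N² = 547.5 / (22.2482 × 10⁻⁵) = 2,460,873
N ≈ √2,460,873 ≈ 1,568.7

N₂ ≈ 1550 RPM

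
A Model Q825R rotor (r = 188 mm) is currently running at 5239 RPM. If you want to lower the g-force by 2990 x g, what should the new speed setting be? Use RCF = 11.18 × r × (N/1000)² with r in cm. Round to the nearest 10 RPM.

3640 RPM

r = 188 mm = 18.8 cm
Current RCF = 11.18 × 18.8 × (5.239)² = 11.18 × 18.8 × 27.447121 ≈ 5,768.9 × g
Target RCF = 5,768.9 − 2,990 = 2,778.9 × g
(N/1000)² = 2,778.9 / 210.184 = 13.22127
N = 1000 × √13.22127 ≈ 3,636.1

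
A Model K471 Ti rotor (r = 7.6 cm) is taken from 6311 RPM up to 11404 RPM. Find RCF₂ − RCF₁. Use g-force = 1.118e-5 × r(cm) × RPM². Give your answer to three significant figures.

RCF₁ = 1.118 × 10⁻⁵ × 7.6 × (6311)² = 1.118 × 10⁻⁵ × 7.6 × 39,828,721 ≈ 3,384.2 × g
RCF₂ = 1.118 × 10⁻⁵ × 7.6 × (11404)² = 1.118 × 10⁻⁵ × 7.6 × 130,051,216 ≈ 11,050.2 × g
Increase = 11,050.2 − 3,384.2 = 7,666

≈ 7670 ×g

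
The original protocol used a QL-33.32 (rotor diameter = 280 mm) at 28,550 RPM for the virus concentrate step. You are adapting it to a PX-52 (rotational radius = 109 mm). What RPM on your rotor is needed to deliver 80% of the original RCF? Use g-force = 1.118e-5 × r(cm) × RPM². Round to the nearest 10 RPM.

Original rotor: r = 280 mm / 2 = 140 mm = 14 cm
RCF = 1.118 × 10⁻⁵ × r × N²
RCF_original = 1.118 × 10⁻⁵ × 14 × (28550)² = 1.118 × 10⁻⁵ × 14 × 815,102,500 ≈ 127,579.8 × g
Target RCF = 0.8 × 127,579.8 ≈ 102,063.8 × g
Your rotor: r = 109 mm = 10.9 cm
102,063.8 = 1.118 × 10⁻⁵ × 10.9 × N²
N² = 102,063.8 / (12.1862 × 10⁻⁵) = 837,535,901
N ≈ √837,535,901 ≈ 28,940.2

≈ 28940 RPM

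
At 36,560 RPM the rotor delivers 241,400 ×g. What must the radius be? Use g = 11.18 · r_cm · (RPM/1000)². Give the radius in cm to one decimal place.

≈ 16.2 cm

RCF = 11.18 × r × (N/1000)²
241400 = 11.18 × r × (36.56)²
r = 241400 / (11.18 × 1336.6336) = 241400 / 14943.56 ≈ 16.154 cm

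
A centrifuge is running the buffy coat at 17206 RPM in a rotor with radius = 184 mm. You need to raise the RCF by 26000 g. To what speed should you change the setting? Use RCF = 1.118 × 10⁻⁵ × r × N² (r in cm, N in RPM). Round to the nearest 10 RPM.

r = 184 mm = 18.4 cm
Current RCF = 1.118 × 10⁻⁵ × 18.4 × (17206)² = 1.118 × 10⁻⁵ × 18.4 × 296,046,436 ≈ 60,900.3 × g
Target RCF = 60,900.3 + 26,000 = 86,900.3 × g
N² = 86,900.3 / (20.5712 × 10⁻⁵) = 422,436,708
N ≈ √422,436,708 ≈ 20,553.3

N₂ ≈ 20550 RPM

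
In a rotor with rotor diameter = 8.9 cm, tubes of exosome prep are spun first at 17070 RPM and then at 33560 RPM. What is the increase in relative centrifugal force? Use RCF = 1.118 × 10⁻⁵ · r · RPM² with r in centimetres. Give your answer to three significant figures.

r = 8.9 / 2 = 4.45 cm
RCF₁ = 1.118 × 10⁻⁵ × 4.45 × (17070)² = 1.118 × 10⁻⁵ × 4.45 × 291,384,900 ≈ 14,496.7 × g
RCF₂ = 1.118 × 10⁻⁵ × 4.45 × (33560)² = 1.118 × 10⁻⁵ × 4.45 × 1,126,273,600 ≈ 56,033.2 × g
Increase = 56,033.2 − 14,496.7 = 41,536.5

≈ 41500 g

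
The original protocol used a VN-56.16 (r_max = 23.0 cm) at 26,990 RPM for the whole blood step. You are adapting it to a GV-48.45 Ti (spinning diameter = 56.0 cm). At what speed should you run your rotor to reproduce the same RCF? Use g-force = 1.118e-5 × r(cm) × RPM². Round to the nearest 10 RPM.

24460 RPM

RCF = 1.118 × 10⁻⁵ × r × N²
RCF_original = 1.118 × 10⁻⁵ × 23 × (26990)² = 1.118 × 10⁻⁵ × 23 × 728,460,100 ≈ 187,316.2 × g
Your rotor: r = 56.0 / 2 = 28 cm
187,316.2 = 1.118 × 10⁻⁵ × 28 × N²
N² = 187,316.2 / (31.304 × 10⁻⁵) = 598,377,843
N ≈ √598,377,843 ≈ 24,461.8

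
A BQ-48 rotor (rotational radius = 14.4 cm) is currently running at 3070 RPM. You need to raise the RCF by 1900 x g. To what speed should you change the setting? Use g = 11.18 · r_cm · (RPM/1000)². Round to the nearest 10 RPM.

Current RCF = 11.18 × 14.4 × (3.07)² = 11.18 × 14.4 × 9.4249 ≈ 1,517.3 × g
Target RCF = 1,517.3 + 1,900 = 3,417.3 × g
(N/1000)² = 3,417.3 / 160.992 = 21.22652
N = 1000 × √21.22652 ≈ 4,607.2

4610 RPM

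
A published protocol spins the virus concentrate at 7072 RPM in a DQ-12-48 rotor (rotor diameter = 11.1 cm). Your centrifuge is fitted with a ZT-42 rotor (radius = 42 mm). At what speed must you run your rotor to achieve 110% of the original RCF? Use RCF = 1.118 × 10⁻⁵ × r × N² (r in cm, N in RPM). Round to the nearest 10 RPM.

≈ 8530 RPM

Original rotor: r = 11.1 / 2 = 5.55 cm
RCF_original = 1.118 × 10⁻⁵ × 5.55 × (7072)² = 1.118 × 10⁻⁵ × 5.55 × 50,013,184 ≈ 3,103.3 × g
Target RCF = 1.1 × 3,103.3 ≈ 3,413.6 × g
Your rotor: r = 42 mm = 4.2 cm
3,413.6 = 1.118 × 10⁻⁵ × 4.2 × N²
N² = 3,413.6 / (4.6956 × 10⁻⁵) = 72,697,845
N ≈ √72,697,845 ≈ 8,526.3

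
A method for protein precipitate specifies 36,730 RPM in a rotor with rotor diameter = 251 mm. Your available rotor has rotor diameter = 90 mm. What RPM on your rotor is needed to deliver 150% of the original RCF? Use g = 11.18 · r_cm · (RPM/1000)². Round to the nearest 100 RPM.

Original rotor: r = 251 mm / 2 = 125.5 mm = 12.55 cm
RCF_original = 11.18 × 12.55 × (36.73)² = 11.18 × 12.55 × 1,349.0929 ≈ 189,289.9 × g
Target RCF = 1.5 × 189,289.9 ≈ 283,934.8 × g
Your rotor: r = 90 mm / 2 = 45 mm = 4.5 cm
283,934.8 = 11.18 × 4.5 × (N/1000)²
(N/1000)² = 283,934.8 / 50.31 = 5643.705
N = 1000 × √5643.705 ≈ 75,124.6

75100 RPM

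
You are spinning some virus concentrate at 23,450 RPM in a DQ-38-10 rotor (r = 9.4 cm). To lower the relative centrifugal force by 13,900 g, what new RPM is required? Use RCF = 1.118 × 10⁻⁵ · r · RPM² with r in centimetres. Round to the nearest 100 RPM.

N₂ ≈ 20400 RPM

Current RCF = 1.118 × 10⁻⁵ × 9.4 × (23450)² = 1.118 × 10⁻⁵ × 9.4 × 549,902,500 ≈ 57,790.4 × g
Target RCF = 57,790.4 − 13,900 = 43,890.4 × g
N² = 43,890.4 / (10.5092 × 10⁻⁵) = 417,637,879
N ≈ √417,637,879 ≈ 20,436.2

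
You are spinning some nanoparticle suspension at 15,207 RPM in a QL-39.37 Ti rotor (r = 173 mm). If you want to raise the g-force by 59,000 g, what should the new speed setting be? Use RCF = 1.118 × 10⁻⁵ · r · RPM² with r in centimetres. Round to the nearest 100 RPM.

23200 RPM

r = 173 mm = 17.3 cm
Current RCF = 1.118 × 10⁻⁵ × 17.3 × (15207)² = 1.118 × 10⁻⁵ × 17.3 × 231,252,849 ≈ 44,727.5 × g
Target RCF = 44,727.5 + 59,000 = 103,727.5 × g
N² = 103,727.5 / (19.3414 × 10⁻⁵) = 536,297,786
N ≈ √536,297,786 ≈ 23,158.1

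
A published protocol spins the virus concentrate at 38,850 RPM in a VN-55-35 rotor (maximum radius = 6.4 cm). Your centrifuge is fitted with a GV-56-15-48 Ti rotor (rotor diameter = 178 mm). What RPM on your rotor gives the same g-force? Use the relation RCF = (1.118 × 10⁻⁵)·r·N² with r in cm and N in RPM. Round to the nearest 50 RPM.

≈ 32950 RPM

RCF = 1.118 × 10⁻⁵ × r × N²
RCF_original = 1.118 × 10⁻⁵ × 6.4 × (38850)² = 1.118 × 10⁻⁵ × 6.4 × 1,509,322,500 ≈ 107,995 × g
Your rotor: r = 178 mm / 2 = 89 mm = 8.9 cm
107,995 = 1.118 × 10⁻⁵ × 8.9 × N²
N² = 107,995 / (9.9502 × 10⁻⁵) = 1,085,355,068
N ≈ √1,085,355,068 ≈ 32,944.7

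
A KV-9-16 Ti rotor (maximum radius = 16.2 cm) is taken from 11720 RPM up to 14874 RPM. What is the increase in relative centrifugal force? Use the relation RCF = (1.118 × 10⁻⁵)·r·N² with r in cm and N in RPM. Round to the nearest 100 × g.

15200 g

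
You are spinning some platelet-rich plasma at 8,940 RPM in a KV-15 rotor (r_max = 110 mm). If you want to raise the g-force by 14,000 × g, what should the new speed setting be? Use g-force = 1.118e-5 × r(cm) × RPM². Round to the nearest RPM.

r = 110 mm = 11.0 cm
Current RCF = 1.118 × 10⁻⁵ × 11 × (8940)² = 1.118 × 10⁻⁵ × 11 × 79,923,600 ≈ 9,829 × g
Target RCF = 9,829 + 14,000 = 23,829 × g
N² = 23,829 / (12.298 × 10⁻⁵) = 193,763,214
N ≈ √193,763,214 ≈ 13,919.9

N₂ ≈ 13920 RPM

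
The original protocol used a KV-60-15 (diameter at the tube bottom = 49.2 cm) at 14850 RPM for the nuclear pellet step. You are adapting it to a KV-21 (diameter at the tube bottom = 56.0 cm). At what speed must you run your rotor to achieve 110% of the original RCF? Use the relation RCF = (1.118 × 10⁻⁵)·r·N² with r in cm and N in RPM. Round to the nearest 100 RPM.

≈ 14600 RPM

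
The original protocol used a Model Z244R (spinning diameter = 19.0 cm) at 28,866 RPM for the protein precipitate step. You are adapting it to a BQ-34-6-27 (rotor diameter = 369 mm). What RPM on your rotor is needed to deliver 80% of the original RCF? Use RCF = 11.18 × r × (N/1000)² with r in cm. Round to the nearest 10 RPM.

≈ 18530 RPM

Original rotor: r = 19.0 / 2 = 9.5 cm
RCF_original = 11.18 × 9.5 × (28.866)² = 11.18 × 9.5 × 833.245956 ≈ 88,499.1 × g
Target RCF = 0.8 × 88,499.1 ≈ 70,799.3 × g
Your rotor: r = 369 mm / 2 = 184.5 mm = 18.45 cm
70,799.3 = 11.18 × 18.45 × (N/1000)²
(N/1000)² = 70,799.3 / 206.271 = 343.2344
N = 1000 × √343.2344 ≈ 18,526.6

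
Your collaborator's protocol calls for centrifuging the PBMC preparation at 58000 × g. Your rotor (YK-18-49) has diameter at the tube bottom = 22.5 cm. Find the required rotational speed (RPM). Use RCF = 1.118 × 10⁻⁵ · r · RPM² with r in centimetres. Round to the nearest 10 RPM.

r = 22.5 / 2 = 11.25 cm
RCF = 1.118 × 10⁻⁵ × r × N²
58,000 = 1.118 × 10⁻⁵ × 11.25 × N²
N² = 58,000 / (12.5775 × 10⁻⁵) = 461,140,926
N ≈ √461,140,926 ≈ 21,474.2

N ≈ 21470 RPM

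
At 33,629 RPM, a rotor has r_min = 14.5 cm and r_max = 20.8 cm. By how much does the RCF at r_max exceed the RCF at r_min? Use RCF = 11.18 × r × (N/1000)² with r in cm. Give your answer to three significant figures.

≈ 79700 × g

RCF_max = 11.18 × 20.8 × (33.629)² = 11.18 × 20.8 × 1,130.909641 ≈ 262,986.3 × g
RCF_min = 11.18 × 14.5 × (33.629)² = 11.18 × 14.5 × 1,130.909641 ≈ 183,331.8 × g
ΔRCF = 262,986.3 − 183,331.8 = 79,654.5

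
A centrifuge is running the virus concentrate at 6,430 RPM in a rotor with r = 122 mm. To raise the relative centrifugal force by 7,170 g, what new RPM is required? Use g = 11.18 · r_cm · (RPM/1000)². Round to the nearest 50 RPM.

N₂ ≈ 9700 RPM

r = 122 mm = 12.2 cm
Current RCF = 11.18 × 12.2 × (6.43)² = 11.18 × 12.2 × 41.3449 ≈ 5,639.3 × g
Target RCF = 5,639.3 + 7,170 = 12,809.3 × g
(N/1000)² = 12,809.3 / 136.396 = 93.91258
N = 1000 × √93.91258 ≈ 9,690.9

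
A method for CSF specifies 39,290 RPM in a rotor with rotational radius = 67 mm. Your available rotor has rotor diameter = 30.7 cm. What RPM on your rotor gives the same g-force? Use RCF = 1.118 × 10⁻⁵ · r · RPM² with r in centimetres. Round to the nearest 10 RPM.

25960 RPM

Original rotor: r = 67 mm = 6.7 cm
RCF_original = 1.118 × 10⁻⁵ × 6.7 × (39290)² = 1.118 × 10⁻⁵ × 6.7 × 1,543,704,100 ≈ 115,632.7 × g
Your rotor: r = 30.7 / 2 = 15.35 cm
115,632.7 = 1.118 × 10⁻⁵ × 15.35 × N²
N² = 115,632.7 / (17.1613 × 10⁻⁵) = 673,799,188
N ≈ √673,799,188 ≈ 25,957.6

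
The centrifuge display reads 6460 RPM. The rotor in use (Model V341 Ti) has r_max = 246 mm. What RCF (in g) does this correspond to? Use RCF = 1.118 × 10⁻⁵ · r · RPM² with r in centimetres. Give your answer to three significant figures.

r = 246 mm = 24.6 cm
RCF = 1.118 × 10⁻⁵ × 24.6 × (6460)² = 1.118 × 10⁻⁵ × 24.6 × 41,731,600 ≈ 11,477.4 × g

11500 g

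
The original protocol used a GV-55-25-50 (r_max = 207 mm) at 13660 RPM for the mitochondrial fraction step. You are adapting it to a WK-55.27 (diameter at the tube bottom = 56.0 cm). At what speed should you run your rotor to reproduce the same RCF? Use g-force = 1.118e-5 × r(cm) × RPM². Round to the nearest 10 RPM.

Original rotor: r = 207 mm = 20.7 cm
RCF_original = 1.118 × 10⁻⁵ × 20.7 × (13660)² = 1.118 × 10⁻⁵ × 20.7 × 186,595,600 ≈ 43,183.1 × g
Your rotor: r = 56.0 / 2 = 28 cm
43,183.1 = 1.118 × 10⁻⁵ × 28 × N²
N² = 43,183.1 / (31.304 × 10⁻⁵) = 137,947,547
N ≈ √137,947,547 ≈ 11,745.1

11750 RPM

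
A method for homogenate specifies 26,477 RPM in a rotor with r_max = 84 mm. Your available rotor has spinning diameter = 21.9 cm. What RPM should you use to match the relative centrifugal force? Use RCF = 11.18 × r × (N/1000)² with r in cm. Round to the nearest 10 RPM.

23190 RPM

Original rotor: r = 84 mm = 8.4 cm
RCF_original = 11.18 × 8.4 × (26.477)² = 11.18 × 8.4 × 701.031529 ≈ 65,835.3 × g
Your rotor: r = 21.9 / 2 = 10.95 cm
65,835.3 = 11.18 × 10.95 × (N/1000)²
(N/1000)² = 65,835.3 / 122.421 = 537.7778
N = 1000 × √537.7778 ≈ 23,190.0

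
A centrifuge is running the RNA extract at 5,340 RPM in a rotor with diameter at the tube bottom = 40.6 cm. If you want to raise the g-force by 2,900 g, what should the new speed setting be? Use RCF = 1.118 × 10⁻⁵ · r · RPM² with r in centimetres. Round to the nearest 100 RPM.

r = 40.6 / 2 = 20.3 cm
Current RCF = 1.118 × 10⁻⁵ × 20.3 × (5340)² = 1.118 × 10⁻⁵ × 20.3 × 28,515,600 ≈ 6,471.7 × g
Target RCF = 6,471.7 + 2,900 = 9,371.7 × g
N² = 9,371.7 / (22.6954 × 10⁻⁵) = 41,293,390
N ≈ √41,293,390 ≈ 6,426.0

≈ 6400 RPM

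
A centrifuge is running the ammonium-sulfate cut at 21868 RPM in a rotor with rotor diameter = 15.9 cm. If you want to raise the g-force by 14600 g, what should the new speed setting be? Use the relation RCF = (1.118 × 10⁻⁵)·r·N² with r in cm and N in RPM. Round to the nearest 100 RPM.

r = 15.9 / 2 = 7.95 cm
Current RCF = 1.118 × 10⁻⁵ × 7.95 × (21868)² = 1.118 × 10⁻⁵ × 7.95 × 478,209,424 ≈ 42,503.7 × g
Target RCF = 42,503.7 + 14,600 = 57,103.7 × g
N² = 57,103.7 / (8.8881 × 10⁻⁵) = 642,473,645
N ≈ √642,473,645 ≈ 25,347.1

≈ 25300 RPM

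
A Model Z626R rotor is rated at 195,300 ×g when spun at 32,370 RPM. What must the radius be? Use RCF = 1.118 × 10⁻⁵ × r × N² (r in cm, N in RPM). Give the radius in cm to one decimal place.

RCF = 1.118 × 10⁻⁵ × r × N²
195300 = 1.118 × 10⁻⁵ × r × (32370)²
r = 195300 / (1.118 × 10⁻⁵ × 1,047,816,900) = 195300 / 11714.59 ≈ 16.672 cm

r ≈ 16.7 cm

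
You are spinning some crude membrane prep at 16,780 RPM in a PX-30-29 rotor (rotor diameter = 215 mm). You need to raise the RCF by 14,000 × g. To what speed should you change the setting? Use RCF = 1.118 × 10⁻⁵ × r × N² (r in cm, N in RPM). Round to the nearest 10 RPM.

19950 RPM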